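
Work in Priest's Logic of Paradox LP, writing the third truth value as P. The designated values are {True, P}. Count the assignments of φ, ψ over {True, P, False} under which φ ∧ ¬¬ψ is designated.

Designated under: (φ=True, ψ=True); (φ=True, ψ=P); (φ=P, ψ=True); (φ=P, ψ=P).

4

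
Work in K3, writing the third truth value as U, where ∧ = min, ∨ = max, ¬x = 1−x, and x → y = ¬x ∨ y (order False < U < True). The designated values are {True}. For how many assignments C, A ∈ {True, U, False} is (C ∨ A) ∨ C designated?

Of the 9 assignments, 5 give a value in {True}.

5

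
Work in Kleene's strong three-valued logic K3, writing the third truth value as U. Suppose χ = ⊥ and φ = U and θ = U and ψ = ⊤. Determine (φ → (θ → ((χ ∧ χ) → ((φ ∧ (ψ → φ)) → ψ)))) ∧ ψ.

⊤

χ ∧ χ = ⊥ ∧ ⊥ = ⊥
ψ → φ = ⊤ → U = U  [¬⊤ ∨ U]
φ ∧ (ψ → φ) = U ∧ U = U
(φ ∧ (ψ → φ)) → ψ = U → ⊤ = ⊤
(χ ∧ χ) → ((φ ∧ (ψ → φ)) → ψ) = ⊥ → ⊤ = ⊤
θ → ((χ ∧ χ) → ((φ ∧ (ψ → φ)) → ψ)) = U → ⊤ = ⊤
φ → (θ → ((χ ∧ χ) → ((φ ∧ (ψ → φ)) → ψ))) = U → ⊤ = ⊤
(φ → (θ → ((χ ∧ χ) → ((φ ∧ (ψ → φ)) → ψ)))) ∧ ψ = ⊤ ∧ ⊤ = ⊤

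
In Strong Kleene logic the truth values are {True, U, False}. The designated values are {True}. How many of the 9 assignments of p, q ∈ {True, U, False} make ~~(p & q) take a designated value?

1

Designated under: (p=True, q=True).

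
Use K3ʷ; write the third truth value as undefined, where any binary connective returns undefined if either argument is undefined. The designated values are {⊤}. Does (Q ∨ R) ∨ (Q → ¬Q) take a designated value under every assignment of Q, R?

Countermodel: Q=⊤, R=undefined gives undefined, which is not designated.

No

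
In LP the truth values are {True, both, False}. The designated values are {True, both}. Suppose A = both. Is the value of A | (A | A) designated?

A | A = both | both = both
A | (A | A) = both | both = both
both ∈ {True, both}.

Yes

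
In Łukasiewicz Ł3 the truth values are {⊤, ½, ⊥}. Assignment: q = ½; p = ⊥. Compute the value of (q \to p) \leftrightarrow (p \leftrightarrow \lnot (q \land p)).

q \to p = ½ \to ⊥ = ½  [min(1, 1−½+0)]
q \land p = ½ \land ⊥ = ⊥
\lnot (q \land p) = \lnot ⊥ = ⊤
p \leftrightarrow \lnot (q \land p) = ⊥ \leftrightarrow ⊤ = ⊥
(q \to p) \leftrightarrow (p \leftrightarrow \lnot (q \land p)) = ½ \leftrightarrow ⊥ = ½

½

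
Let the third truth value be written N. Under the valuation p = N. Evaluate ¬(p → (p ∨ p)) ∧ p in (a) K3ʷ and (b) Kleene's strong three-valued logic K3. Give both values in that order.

In K3ʷ: p ∨ p = N ∨ N = N
p → (p ∨ p) = N → N = N  [any arg is the third value ⇒ result is the third value]
¬(p → (p ∨ p)) = ¬N = N
¬(p → (p ∨ p)) ∧ p = N ∧ N = N
In Kleene's strong three-valued logic K3: p ∨ p = N ∨ N = N
p → (p ∨ p) = N → N = N  [¬N ∨ N]
¬(p → (p ∨ p)) = ¬N = N
¬(p → (p ∨ p)) ∧ p = N ∧ N = N

N; N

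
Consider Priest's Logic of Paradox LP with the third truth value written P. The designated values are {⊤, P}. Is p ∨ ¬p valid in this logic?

Every assignment of p over {⊤, P, ⊥} gives a value in {⊤, P}.
In particular, with p=P: p ∨ ¬p = P.

Yes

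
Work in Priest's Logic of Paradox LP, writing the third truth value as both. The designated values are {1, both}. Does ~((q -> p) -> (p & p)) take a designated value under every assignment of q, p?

Countermodel: q=1, p=1 gives 0, which is not designated.

No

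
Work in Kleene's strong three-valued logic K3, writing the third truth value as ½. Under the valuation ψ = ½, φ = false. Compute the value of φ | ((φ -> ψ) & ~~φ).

false

φ -> ψ = false -> ½ = true  [~false | ½]
~φ = ~false = true
~~φ = ~true = false
(φ -> ψ) & ~~φ = true & false = false
φ | ((φ -> ψ) & ~~φ) = false | false = false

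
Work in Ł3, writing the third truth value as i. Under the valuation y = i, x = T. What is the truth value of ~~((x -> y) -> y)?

T

x -> y = T -> i = i
(x -> y) -> y = i -> i = T
~((x -> y) -> y) = ~T = F
~~((x -> y) -> y) = ~F = T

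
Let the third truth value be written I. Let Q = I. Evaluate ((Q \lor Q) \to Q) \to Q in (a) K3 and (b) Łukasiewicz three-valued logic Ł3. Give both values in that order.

In K3: Q \lor Q = I \lor I = I
(Q \lor Q) \to Q = I \to I = I  [\lnot I \lor I]
((Q \lor Q) \to Q) \to Q = I \to I = I
In Łukasiewicz three-valued logic Ł3: Q \lor Q = I \lor I = I
(Q \lor Q) \to Q = I \to I = 1  [min(1, 1−½+½)]
((Q \lor Q) \to Q) \to Q = 1 \to I = I

I; I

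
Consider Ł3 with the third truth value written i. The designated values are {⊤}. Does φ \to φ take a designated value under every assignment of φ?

Every assignment of φ over {⊤, i, ⊥} gives a value in {⊤}.
In particular, with φ=i: φ \to φ = ⊤.

Yes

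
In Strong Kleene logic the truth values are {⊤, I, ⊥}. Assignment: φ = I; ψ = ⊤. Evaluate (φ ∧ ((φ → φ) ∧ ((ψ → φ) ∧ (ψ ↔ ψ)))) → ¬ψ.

I

φ → φ = I → I = I  [¬I ∨ I]
ψ → φ = ⊤ → I = I
ψ ↔ ψ = ⊤ ↔ ⊤ = ⊤
(ψ → φ) ∧ (ψ ↔ ψ) = I ∧ ⊤ = I
(φ → φ) ∧ ((ψ → φ) ∧ (ψ ↔ ψ)) = I ∧ I = I
φ ∧ ((φ → φ) ∧ ((ψ → φ) ∧ (ψ ↔ ψ))) = I ∧ I = I
¬ψ = ¬⊤ = ⊥
(φ ∧ ((φ → φ) ∧ ((ψ → φ) ∧ (ψ ↔ ψ)))) → ¬ψ = I → ⊥ = I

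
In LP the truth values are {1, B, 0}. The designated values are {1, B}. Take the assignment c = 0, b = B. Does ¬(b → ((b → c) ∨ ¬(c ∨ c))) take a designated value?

b → c = B → 0 = B  [¬B ∨ 0]
c ∨ c = 0 ∨ 0 = 0
¬(c ∨ c) = ¬0 = 1
(b → c) ∨ ¬(c ∨ c) = B ∨ 1 = 1
b → ((b → c) ∨ ¬(c ∨ c)) = B → 1 = 1
¬(b → ((b → c) ∨ ¬(c ∨ c))) = ¬1 = 0
0 ∉ {1, B}.

No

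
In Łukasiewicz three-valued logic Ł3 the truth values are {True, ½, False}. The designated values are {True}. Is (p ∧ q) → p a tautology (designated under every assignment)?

Yes

Every assignment of p, q over {True, ½, False} gives a value in {True}.
In particular, with p=½, q=½: (p ∧ q) → p = True.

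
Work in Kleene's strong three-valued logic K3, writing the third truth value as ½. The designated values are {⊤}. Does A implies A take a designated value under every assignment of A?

Countermodel: A=½ gives ½, which is not designated.

No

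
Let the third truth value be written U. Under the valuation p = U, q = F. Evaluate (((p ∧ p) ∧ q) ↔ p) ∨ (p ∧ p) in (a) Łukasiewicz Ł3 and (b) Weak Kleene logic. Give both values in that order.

In Łukasiewicz Ł3: p ∧ p = U ∧ U = U
(p ∧ p) ∧ q = U ∧ F = F
((p ∧ p) ∧ q) ↔ p = F ↔ U = U  [1 − |0−½|]
p ∧ p = U ∧ U = U
(((p ∧ p) ∧ q) ↔ p) ∨ (p ∧ p) = U ∨ U = U
In Weak Kleene logic: p ∧ p = U ∧ U = U
(p ∧ p) ∧ q = U ∧ F = U
((p ∧ p) ∧ q) ↔ p = U ↔ U = U
p ∧ p = U ∧ U = U
(((p ∧ p) ∧ q) ↔ p) ∨ (p ∧ p) = U ∨ U = U

U; U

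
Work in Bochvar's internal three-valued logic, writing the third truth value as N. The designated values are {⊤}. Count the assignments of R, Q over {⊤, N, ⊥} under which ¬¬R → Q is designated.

3

Designated under: (R=⊤, Q=⊤); (R=⊥, Q=⊤); (R=⊥, Q=⊥).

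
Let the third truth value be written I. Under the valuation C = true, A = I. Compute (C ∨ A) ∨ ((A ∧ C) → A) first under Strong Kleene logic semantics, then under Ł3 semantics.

true; true

In Strong Kleene logic: C ∨ A = true ∨ I = true
A ∧ C = I ∧ true = I
(A ∧ C) → A = I → I = I  [¬I ∨ I]
(C ∨ A) ∨ ((A ∧ C) → A) = true ∨ I = true
In Ł3: C ∨ A = true ∨ I = true
A ∧ C = I ∧ true = I
(A ∧ C) → A = I → I = true
(C ∨ A) ∨ ((A ∧ C) → A) = true ∨ true = true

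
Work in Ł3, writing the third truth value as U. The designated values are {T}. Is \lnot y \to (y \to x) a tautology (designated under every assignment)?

Yes

Every assignment of y, x over {T, U, F} gives a value in {T}.
In particular, with y=U, x=U: \lnot y \to (y \to x) = T.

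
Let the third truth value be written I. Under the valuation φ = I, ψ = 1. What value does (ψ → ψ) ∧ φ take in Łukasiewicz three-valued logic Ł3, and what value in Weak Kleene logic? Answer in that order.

In Łukasiewicz three-valued logic Ł3: ψ → ψ = 1 → 1 = 1
(ψ → ψ) ∧ φ = 1 ∧ I = I
In Weak Kleene logic: ψ → ψ = 1 → 1 = 1
(ψ → ψ) ∧ φ = 1 ∧ I = I

I; I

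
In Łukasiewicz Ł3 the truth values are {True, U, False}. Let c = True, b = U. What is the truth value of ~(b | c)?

b | c = U | True = True
~(b | c) = ~True = False

False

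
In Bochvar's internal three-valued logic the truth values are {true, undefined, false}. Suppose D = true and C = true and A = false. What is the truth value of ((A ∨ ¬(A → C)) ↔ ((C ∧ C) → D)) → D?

true

A → C = false → true = true
¬(A → C) = ¬true = false
A ∨ ¬(A → C) = false ∨ false = false
C ∧ C = true ∧ true = true
(C ∧ C) → D = true → true = true
(A ∨ ¬(A → C)) ↔ ((C ∧ C) → D) = false ↔ true = false
((A ∨ ¬(A → C)) ↔ ((C ∧ C) → D)) → D = false → true = true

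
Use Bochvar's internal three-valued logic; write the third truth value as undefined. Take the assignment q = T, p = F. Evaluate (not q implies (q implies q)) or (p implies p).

T

not q = not T = F
q implies q = T implies T = T
not q implies (q implies q) = F implies T = T
p implies p = F implies F = T
(not q implies (q implies q)) or (p implies p) = T or T = T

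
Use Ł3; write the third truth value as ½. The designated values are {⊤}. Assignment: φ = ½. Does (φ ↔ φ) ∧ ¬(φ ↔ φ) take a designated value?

No

φ ↔ φ = ½ ↔ ½ = ⊤  [1 − |½−½|]
φ ↔ φ = ½ ↔ ½ = ⊤
¬(φ ↔ φ) = ¬⊤ = ⊥
(φ ↔ φ) ∧ ¬(φ ↔ φ) = ⊤ ∧ ⊥ = ⊥
⊥ ∉ {⊤}.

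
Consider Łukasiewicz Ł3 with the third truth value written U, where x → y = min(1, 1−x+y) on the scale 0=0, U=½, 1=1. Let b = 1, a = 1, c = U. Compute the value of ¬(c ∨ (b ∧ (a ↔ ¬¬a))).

¬a = ¬1 = 0
¬¬a = ¬0 = 1
a ↔ ¬¬a = 1 ↔ 1 = 1
b ∧ (a ↔ ¬¬a) = 1 ∧ 1 = 1
c ∨ (b ∧ (a ↔ ¬¬a)) = U ∨ 1 = 1
¬(c ∨ (b ∧ (a ↔ ¬¬a))) = ¬1 = 0

0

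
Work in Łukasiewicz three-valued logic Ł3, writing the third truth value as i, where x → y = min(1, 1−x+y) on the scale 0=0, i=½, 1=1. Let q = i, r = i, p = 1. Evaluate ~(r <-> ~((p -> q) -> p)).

p -> q = 1 -> i = i  [min(1, 1−1+½)]
(p -> q) -> p = i -> 1 = 1
~((p -> q) -> p) = ~1 = 0
r <-> ~((p -> q) -> p) = i <-> 0 = i
~(r <-> ~((p -> q) -> p)) = ~i = i

i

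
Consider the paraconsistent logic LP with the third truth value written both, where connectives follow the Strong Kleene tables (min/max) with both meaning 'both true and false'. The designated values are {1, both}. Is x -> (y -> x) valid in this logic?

Yes

Every assignment of x, y over {1, both, 0} gives a value in {1, both}.
In particular, with x=both, y=both: x -> (y -> x) = both.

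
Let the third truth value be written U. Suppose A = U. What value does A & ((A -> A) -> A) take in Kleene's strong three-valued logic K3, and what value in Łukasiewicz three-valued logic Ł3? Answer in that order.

In Kleene's strong three-valued logic K3: A -> A = U -> U = U  [~U | U]
(A -> A) -> A = U -> U = U
A & ((A -> A) -> A) = U & U = U
In Łukasiewicz three-valued logic Ł3: A -> A = U -> U = 1  [min(1, 1−½+½)]
(A -> A) -> A = 1 -> U = U
A & ((A -> A) -> A) = U & U = U

U; U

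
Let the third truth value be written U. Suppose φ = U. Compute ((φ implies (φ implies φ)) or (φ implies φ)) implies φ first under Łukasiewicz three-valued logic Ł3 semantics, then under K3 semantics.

In Łukasiewicz three-valued logic Ł3: φ implies φ = U implies U = true  [min(1, 1−½+½)]
φ implies (φ implies φ) = U implies true = true
φ implies φ = U implies U = true
(φ implies (φ implies φ)) or (φ implies φ) = true or true = true
((φ implies (φ implies φ)) or (φ implies φ)) implies φ = true implies U = U
In K3: φ implies φ = U implies U = U
φ implies (φ implies φ) = U implies U = U
φ implies φ = U implies U = U
(φ implies (φ implies φ)) or (φ implies φ) = U or U = U
((φ implies (φ implies φ)) or (φ implies φ)) implies φ = U implies U = U

U; U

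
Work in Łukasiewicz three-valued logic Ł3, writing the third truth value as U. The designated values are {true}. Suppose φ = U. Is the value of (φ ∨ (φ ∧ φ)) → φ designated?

Yes

φ ∧ φ = U ∧ U = U
φ ∨ (φ ∧ φ) = U ∨ U = U
(φ ∨ (φ ∧ φ)) → φ = U → U = true  [min(1, 1−½+½)]
true ∈ {true}.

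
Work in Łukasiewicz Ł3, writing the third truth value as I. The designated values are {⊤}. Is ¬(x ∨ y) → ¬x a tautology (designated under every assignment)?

Yes

Every assignment of x, y over {⊤, I, ⊥} gives a value in {⊤}.
In particular, with x=I, y=I: ¬(x ∨ y) → ¬x = ⊤.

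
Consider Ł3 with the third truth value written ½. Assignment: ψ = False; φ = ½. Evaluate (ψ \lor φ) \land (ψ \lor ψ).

False

ψ \lor φ = False \lor ½ = ½
ψ \lor ψ = False \lor False = False
(ψ \lor φ) \land (ψ \lor ψ) = ½ \land False = False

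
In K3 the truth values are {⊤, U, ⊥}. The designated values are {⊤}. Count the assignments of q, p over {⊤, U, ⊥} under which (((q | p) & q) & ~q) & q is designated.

0

Of the 9 assignments, 0 give a value in {⊤}.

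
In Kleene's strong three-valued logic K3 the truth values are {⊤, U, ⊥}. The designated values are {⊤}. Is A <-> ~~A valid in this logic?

No

Countermodel: A=U gives U, which is not designated.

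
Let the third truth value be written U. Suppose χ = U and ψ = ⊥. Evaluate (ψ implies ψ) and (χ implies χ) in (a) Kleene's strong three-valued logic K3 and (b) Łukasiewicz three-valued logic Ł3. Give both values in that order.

U; ⊤

In Kleene's strong three-valued logic K3: ψ implies ψ = ⊥ implies ⊥ = ⊤
χ implies χ = U implies U = U  [not U or U]
(ψ implies ψ) and (χ implies χ) = ⊤ and U = U
In Łukasiewicz three-valued logic Ł3: ψ implies ψ = ⊥ implies ⊥ = ⊤
χ implies χ = U implies U = ⊤
(ψ implies ψ) and (χ implies χ) = ⊤ and ⊤ = ⊤
They differ because Kleene's strong three-valued logic K3 and Łukasiewicz three-valued logic Ł3 treat U differently under implication.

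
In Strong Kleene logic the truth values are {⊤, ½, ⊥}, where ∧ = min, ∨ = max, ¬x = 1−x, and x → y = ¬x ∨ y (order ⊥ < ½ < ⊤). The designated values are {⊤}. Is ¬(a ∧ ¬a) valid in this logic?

Countermodel: a=½ gives ½, which is not designated.

No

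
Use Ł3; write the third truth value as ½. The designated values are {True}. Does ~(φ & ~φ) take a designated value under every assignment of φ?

No

Countermodel: φ=½ gives ½, which is not designated.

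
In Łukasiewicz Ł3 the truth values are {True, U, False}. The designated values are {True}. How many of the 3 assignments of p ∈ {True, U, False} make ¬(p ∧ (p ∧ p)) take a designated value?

1

p=True: False ·
p=U: U ·
p=False: True ✓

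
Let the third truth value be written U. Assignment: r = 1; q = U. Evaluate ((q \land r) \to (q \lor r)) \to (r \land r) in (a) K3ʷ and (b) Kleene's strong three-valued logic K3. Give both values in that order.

In K3ʷ: q \land r = U \land 1 = U
q \lor r = U \lor 1 = U
(q \land r) \to (q \lor r) = U \to U = U  [any arg is the third value ⇒ result is the third value]
r \land r = 1 \land 1 = 1
((q \land r) \to (q \lor r)) \to (r \land r) = U \to 1 = U
In Kleene's strong three-valued logic K3: q \land r = U \land 1 = U
q \lor r = U \lor 1 = 1
(q \land r) \to (q \lor r) = U \to 1 = 1  [\lnot U \lor 1]
r \land r = 1 \land 1 = 1
((q \land r) \to (q \lor r)) \to (r \land r) = 1 \to 1 = 1
They differ because K3ʷ and Kleene's strong three-valued logic K3 treat U differently under the binary connectives.

U; 1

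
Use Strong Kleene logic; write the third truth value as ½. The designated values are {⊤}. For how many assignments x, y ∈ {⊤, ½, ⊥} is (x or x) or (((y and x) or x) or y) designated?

5

Of the 9 assignments, 5 give a value in {⊤}.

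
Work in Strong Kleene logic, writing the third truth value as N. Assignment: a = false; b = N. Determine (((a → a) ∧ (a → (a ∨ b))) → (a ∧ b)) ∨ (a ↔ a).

a → a = false → false = true
a ∨ b = false ∨ N = N
a → (a ∨ b) = false → N = true  [¬false ∨ N]
(a → a) ∧ (a → (a ∨ b)) = true ∧ true = true
a ∧ b = false ∧ N = false
((a → a) ∧ (a → (a ∨ b))) → (a ∧ b) = true → false = false
a ↔ a = false ↔ false = true
(((a → a) ∧ (a → (a ∨ b))) → (a ∧ b)) ∨ (a ↔ a) = false ∨ true = true

true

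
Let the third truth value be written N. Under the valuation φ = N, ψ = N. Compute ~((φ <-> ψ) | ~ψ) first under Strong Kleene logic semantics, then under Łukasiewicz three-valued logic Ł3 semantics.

N; 0

In Strong Kleene logic: φ <-> ψ = N <-> N = N
~ψ = ~N = N
(φ <-> ψ) | ~ψ = N | N = N
~((φ <-> ψ) | ~ψ) = ~N = N
In Łukasiewicz three-valued logic Ł3: φ <-> ψ = N <-> N = 1  [1 − |½−½|]
~ψ = ~N = N
(φ <-> ψ) | ~ψ = 1 | N = 1
~((φ <-> ψ) | ~ψ) = ~1 = 0
They differ because Strong Kleene logic and Łukasiewicz three-valued logic Ł3 treat N differently under implication.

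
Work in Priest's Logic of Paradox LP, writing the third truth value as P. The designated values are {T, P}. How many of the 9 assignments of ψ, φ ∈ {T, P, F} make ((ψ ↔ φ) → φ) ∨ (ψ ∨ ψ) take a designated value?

Of the 9 assignments, 8 give a value in {T, P}.

8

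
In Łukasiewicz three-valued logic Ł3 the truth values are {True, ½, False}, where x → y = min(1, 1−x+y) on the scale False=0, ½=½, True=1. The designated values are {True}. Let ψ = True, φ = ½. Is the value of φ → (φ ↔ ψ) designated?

Yes

φ ↔ ψ = ½ ↔ True = ½  [1 − |½−1|]
φ → (φ ↔ ψ) = ½ → ½ = True
True ∈ {True}.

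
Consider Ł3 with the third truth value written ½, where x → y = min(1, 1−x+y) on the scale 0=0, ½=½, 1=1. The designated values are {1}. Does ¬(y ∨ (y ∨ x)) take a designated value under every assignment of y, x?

No

Countermodel: y=1, x=1 gives 0, which is not designated.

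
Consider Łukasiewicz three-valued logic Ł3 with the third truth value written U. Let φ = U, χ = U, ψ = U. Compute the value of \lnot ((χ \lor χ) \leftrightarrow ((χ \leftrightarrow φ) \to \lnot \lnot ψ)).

χ \lor χ = U \lor U = U
χ \leftrightarrow φ = U \leftrightarrow U = ⊤  [1 − |½−½|]
\lnot ψ = \lnot U = U
\lnot \lnot ψ = \lnot U = U
(χ \leftrightarrow φ) \to \lnot \lnot ψ = ⊤ \to U = U
(χ \lor χ) \leftrightarrow ((χ \leftrightarrow φ) \to \lnot \lnot ψ) = U \leftrightarrow U = ⊤
\lnot ((χ \lor χ) \leftrightarrow ((χ \leftrightarrow φ) \to \lnot \lnot ψ)) = \lnot ⊤ = ⊥

⊥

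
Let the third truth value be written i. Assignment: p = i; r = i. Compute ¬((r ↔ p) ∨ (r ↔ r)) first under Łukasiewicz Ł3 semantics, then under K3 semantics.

0; i

In Łukasiewicz Ł3: r ↔ p = i ↔ i = 1  [1 − |½−½|]
r ↔ r = i ↔ i = 1
(r ↔ p) ∨ (r ↔ r) = 1 ∨ 1 = 1
¬((r ↔ p) ∨ (r ↔ r)) = ¬1 = 0
In K3: r ↔ p = i ↔ i = i
r ↔ r = i ↔ i = i
(r ↔ p) ∨ (r ↔ r) = i ∨ i = i
¬((r ↔ p) ∨ (r ↔ r)) = ¬i = i
They differ because Łukasiewicz Ł3 and K3 treat i differently under implication.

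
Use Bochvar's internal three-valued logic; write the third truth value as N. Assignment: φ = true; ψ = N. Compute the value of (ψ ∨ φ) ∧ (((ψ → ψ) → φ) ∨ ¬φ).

N

ψ ∨ φ = N ∨ true = N
ψ → ψ = N → N = N  [any arg is the third value ⇒ result is the third value]
(ψ → ψ) → φ = N → true = N
¬φ = ¬true = false
((ψ → ψ) → φ) ∨ ¬φ = N ∨ false = N
(ψ ∨ φ) ∧ (((ψ → ψ) → φ) ∨ ¬φ) = N ∧ N = N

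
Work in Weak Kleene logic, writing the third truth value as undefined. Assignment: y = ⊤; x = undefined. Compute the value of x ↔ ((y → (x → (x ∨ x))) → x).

undefined

x ∨ x = undefined ∨ undefined = undefined
x → (x ∨ x) = undefined → undefined = undefined  [any arg is the third value ⇒ result is the third value]
y → (x → (x ∨ x)) = ⊤ → undefined = undefined
(y → (x → (x ∨ x))) → x = undefined → undefined = undefined
x ↔ ((y → (x → (x ∨ x))) → x) = undefined ↔ undefined = undefined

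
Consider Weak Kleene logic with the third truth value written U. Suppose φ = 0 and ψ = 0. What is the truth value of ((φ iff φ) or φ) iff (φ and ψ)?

0

φ iff φ = 0 iff 0 = 1
(φ iff φ) or φ = 1 or 0 = 1
φ and ψ = 0 and 0 = 0
((φ iff φ) or φ) iff (φ and ψ) = 1 iff 0 = 0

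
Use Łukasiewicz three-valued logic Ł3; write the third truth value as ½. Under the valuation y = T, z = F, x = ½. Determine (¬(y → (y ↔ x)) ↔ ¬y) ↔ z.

½

y ↔ x = T ↔ ½ = ½
y → (y ↔ x) = T → ½ = ½
¬(y → (y ↔ x)) = ¬½ = ½
¬y = ¬T = F
¬(y → (y ↔ x)) ↔ ¬y = ½ ↔ F = ½
(¬(y → (y ↔ x)) ↔ ¬y) ↔ z = ½ ↔ F = ½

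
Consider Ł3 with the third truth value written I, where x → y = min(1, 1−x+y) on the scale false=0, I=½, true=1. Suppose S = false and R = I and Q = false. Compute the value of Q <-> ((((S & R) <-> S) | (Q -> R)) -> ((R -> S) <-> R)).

false

S & R = false & I = false
(S & R) <-> S = false <-> false = true
Q -> R = false -> I = true  [min(1, 1−0+½)]
((S & R) <-> S) | (Q -> R) = true | true = true
R -> S = I -> false = I
(R -> S) <-> R = I <-> I = true
(((S & R) <-> S) | (Q -> R)) -> ((R -> S) <-> R) = true -> true = true
Q <-> ((((S & R) <-> S) | (Q -> R)) -> ((R -> S) <-> R)) = false <-> true = false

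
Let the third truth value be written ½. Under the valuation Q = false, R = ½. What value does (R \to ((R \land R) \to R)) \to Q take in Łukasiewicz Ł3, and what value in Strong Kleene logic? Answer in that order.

In Łukasiewicz Ł3: R \land R = ½ \land ½ = ½
(R \land R) \to R = ½ \to ½ = true  [min(1, 1−½+½)]
R \to ((R \land R) \to R) = ½ \to true = true
(R \to ((R \land R) \to R)) \to Q = true \to false = false
In Strong Kleene logic: R \land R = ½ \land ½ = ½
(R \land R) \to R = ½ \to ½ = ½  [\lnot ½ \lor ½]
R \to ((R \land R) \to R) = ½ \to ½ = ½
(R \to ((R \land R) \to R)) \to Q = ½ \to false = ½
They differ because Łukasiewicz Ł3 and Strong Kleene logic treat ½ differently under implication.

false; ½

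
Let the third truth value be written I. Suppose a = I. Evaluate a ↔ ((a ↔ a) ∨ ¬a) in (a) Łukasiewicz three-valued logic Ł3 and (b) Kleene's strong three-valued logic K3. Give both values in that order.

In Łukasiewicz three-valued logic Ł3: a ↔ a = I ↔ I = ⊤  [1 − |½−½|]
¬a = ¬I = I
(a ↔ a) ∨ ¬a = ⊤ ∨ I = ⊤
a ↔ ((a ↔ a) ∨ ¬a) = I ↔ ⊤ = I
In Kleene's strong three-valued logic K3: a ↔ a = I ↔ I = I
¬a = ¬I = I
(a ↔ a) ∨ ¬a = I ∨ I = I
a ↔ ((a ↔ a) ∨ ¬a) = I ↔ I = I

I; I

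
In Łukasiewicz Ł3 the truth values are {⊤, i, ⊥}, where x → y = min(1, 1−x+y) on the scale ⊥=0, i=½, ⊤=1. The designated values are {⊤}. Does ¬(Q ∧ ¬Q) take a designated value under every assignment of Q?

Countermodel: Q=i gives i, which is not designated.

No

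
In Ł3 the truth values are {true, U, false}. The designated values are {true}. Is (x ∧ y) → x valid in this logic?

Every assignment of x, y over {true, U, false} gives a value in {true}.
In particular, with x=U, y=U: (x ∧ y) → x = true.

Yes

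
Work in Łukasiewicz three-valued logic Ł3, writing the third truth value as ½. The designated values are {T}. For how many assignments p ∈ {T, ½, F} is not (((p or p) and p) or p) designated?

1

p=T: F ·
p=½: ½ ·
p=F: T ✓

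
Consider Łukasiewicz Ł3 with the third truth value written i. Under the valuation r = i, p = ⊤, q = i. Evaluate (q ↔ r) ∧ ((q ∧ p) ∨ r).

q ↔ r = i ↔ i = ⊤  [1 − |½−½|]
q ∧ p = i ∧ ⊤ = i
(q ∧ p) ∨ r = i ∨ i = i
(q ↔ r) ∧ ((q ∧ p) ∨ r) = ⊤ ∧ i = i

i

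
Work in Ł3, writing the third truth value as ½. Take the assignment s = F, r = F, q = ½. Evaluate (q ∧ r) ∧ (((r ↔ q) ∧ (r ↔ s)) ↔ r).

q ∧ r = ½ ∧ F = F
r ↔ q = F ↔ ½ = ½  [1 − |0−½|]
r ↔ s = F ↔ F = T
(r ↔ q) ∧ (r ↔ s) = ½ ∧ T = ½
((r ↔ q) ∧ (r ↔ s)) ↔ r = ½ ↔ F = ½
(q ∧ r) ∧ (((r ↔ q) ∧ (r ↔ s)) ↔ r) = F ∧ ½ = F

F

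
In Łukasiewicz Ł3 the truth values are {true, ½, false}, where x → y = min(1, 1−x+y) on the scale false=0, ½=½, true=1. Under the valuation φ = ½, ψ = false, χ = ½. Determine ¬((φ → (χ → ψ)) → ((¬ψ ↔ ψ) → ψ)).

false

χ → ψ = ½ → false = ½  [min(1, 1−½+0)]
φ → (χ → ψ) = ½ → ½ = true
¬ψ = ¬false = true
¬ψ ↔ ψ = true ↔ false = false
(¬ψ ↔ ψ) → ψ = false → false = true
(φ → (χ → ψ)) → ((¬ψ ↔ ψ) → ψ) = true → true = true
¬((φ → (χ → ψ)) → ((¬ψ ↔ ψ) → ψ)) = ¬true = false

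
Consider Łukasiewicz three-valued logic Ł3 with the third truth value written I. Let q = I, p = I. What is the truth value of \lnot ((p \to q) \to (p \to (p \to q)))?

⊥

p \to q = I \to I = ⊤  [min(1, 1−½+½)]
p \to q = I \to I = ⊤
p \to (p \to q) = I \to ⊤ = ⊤
(p \to q) \to (p \to (p \to q)) = ⊤ \to ⊤ = ⊤
\lnot ((p \to q) \to (p \to (p \to q))) = \lnot ⊤ = ⊥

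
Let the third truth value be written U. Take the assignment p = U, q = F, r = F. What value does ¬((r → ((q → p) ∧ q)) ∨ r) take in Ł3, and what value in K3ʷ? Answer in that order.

In Ł3: q → p = F → U = T
(q → p) ∧ q = T ∧ F = F
r → ((q → p) ∧ q) = F → F = T
(r → ((q → p) ∧ q)) ∨ r = T ∨ F = T
¬((r → ((q → p) ∧ q)) ∨ r) = ¬T = F
In K3ʷ: q → p = F → U = U  [any arg is the third value ⇒ result is the third value]
(q → p) ∧ q = U ∧ F = U
r → ((q → p) ∧ q) = F → U = U
(r → ((q → p) ∧ q)) ∨ r = U ∨ F = U
¬((r → ((q → p) ∧ q)) ∨ r) = ¬U = U
They differ because Ł3 and K3ʷ treat U differently under the binary connectives.

F; U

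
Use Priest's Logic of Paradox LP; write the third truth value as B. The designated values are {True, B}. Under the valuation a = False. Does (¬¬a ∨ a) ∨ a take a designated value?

¬a = ¬False = True
¬¬a = ¬True = False
¬¬a ∨ a = False ∨ False = False
(¬¬a ∨ a) ∨ a = False ∨ False = False
False ∉ {True, B}.

No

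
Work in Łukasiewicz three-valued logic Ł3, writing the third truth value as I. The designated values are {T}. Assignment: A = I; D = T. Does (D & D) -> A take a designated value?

No

D & D = T & T = T
(D & D) -> A = T -> I = I  [min(1, 1−1+½)]
I ∉ {T}.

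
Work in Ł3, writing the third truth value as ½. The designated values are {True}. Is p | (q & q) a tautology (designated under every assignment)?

No

Countermodel: p=½, q=½ gives ½, which is not designated.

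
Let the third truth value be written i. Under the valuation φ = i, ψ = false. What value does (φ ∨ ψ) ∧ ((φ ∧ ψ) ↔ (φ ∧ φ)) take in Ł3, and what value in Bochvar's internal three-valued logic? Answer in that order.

i; i

In Ł3: φ ∨ ψ = i ∨ false = i
φ ∧ ψ = i ∧ false = false
φ ∧ φ = i ∧ i = i
(φ ∧ ψ) ↔ (φ ∧ φ) = false ↔ i = i
(φ ∨ ψ) ∧ ((φ ∧ ψ) ↔ (φ ∧ φ)) = i ∧ i = i
In Bochvar's internal three-valued logic: φ ∨ ψ = i ∨ false = i
φ ∧ ψ = i ∧ false = i
φ ∧ φ = i ∧ i = i
(φ ∧ ψ) ↔ (φ ∧ φ) = i ↔ i = i
(φ ∨ ψ) ∧ ((φ ∧ ψ) ↔ (φ ∧ φ)) = i ∧ i = i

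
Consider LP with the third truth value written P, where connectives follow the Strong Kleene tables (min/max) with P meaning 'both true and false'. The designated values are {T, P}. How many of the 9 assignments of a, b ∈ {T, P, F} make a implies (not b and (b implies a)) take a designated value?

Of the 9 assignments, 8 give a value in {T, P}.

8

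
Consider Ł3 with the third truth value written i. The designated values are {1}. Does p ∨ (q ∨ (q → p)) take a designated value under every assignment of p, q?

Countermodel: p=0, q=i gives i, which is not designated.

No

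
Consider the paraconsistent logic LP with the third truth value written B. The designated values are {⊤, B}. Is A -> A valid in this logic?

Yes

Every assignment of A over {⊤, B, ⊥} gives a value in {⊤, B}.
In particular, with A=B: A -> A = B.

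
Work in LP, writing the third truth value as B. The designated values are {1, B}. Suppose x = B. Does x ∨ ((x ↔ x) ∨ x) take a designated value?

x ↔ x = B ↔ B = B
(x ↔ x) ∨ x = B ∨ B = B
x ∨ ((x ↔ x) ∨ x) = B ∨ B = B
B ∈ {1, B}.

Yes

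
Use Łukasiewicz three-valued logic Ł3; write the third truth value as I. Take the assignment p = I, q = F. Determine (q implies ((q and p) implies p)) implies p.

q and p = F and I = F
(q and p) implies p = F implies I = T
q implies ((q and p) implies p) = F implies T = T
(q implies ((q and p) implies p)) implies p = T implies I = I

I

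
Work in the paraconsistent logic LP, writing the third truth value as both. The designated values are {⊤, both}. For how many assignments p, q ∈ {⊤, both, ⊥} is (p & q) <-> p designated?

8

Of the 9 assignments, 8 give a value in {⊤, both}.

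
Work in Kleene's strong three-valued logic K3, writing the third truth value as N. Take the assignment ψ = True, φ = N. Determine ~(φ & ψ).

N

φ & ψ = N & True = N
~(φ & ψ) = ~N = N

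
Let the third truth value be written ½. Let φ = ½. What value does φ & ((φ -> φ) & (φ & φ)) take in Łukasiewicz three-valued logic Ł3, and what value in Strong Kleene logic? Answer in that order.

In Łukasiewicz three-valued logic Ł3: φ -> φ = ½ -> ½ = ⊤  [min(1, 1−½+½)]
φ & φ = ½ & ½ = ½
(φ -> φ) & (φ & φ) = ⊤ & ½ = ½
φ & ((φ -> φ) & (φ & φ)) = ½ & ½ = ½
In Strong Kleene logic: φ -> φ = ½ -> ½ = ½  [~½ | ½]
φ & φ = ½ & ½ = ½
(φ -> φ) & (φ & φ) = ½ & ½ = ½
φ & ((φ -> φ) & (φ & φ)) = ½ & ½ = ½

½; ½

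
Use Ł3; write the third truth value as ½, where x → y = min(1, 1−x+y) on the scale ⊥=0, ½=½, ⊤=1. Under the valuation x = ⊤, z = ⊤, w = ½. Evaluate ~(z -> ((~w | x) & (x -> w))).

½

~w = ~½ = ½
~w | x = ½ | ⊤ = ⊤
x -> w = ⊤ -> ½ = ½  [min(1, 1−1+½)]
(~w | x) & (x -> w) = ⊤ & ½ = ½
z -> ((~w | x) & (x -> w)) = ⊤ -> ½ = ½
~(z -> ((~w | x) & (x -> w))) = ~½ = ½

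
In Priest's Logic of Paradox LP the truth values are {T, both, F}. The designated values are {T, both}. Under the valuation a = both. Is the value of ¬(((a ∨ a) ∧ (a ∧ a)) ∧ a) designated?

a ∨ a = both ∨ both = both
a ∧ a = both ∧ both = both
(a ∨ a) ∧ (a ∧ a) = both ∧ both = both
((a ∨ a) ∧ (a ∧ a)) ∧ a = both ∧ both = both
¬(((a ∨ a) ∧ (a ∧ a)) ∧ a) = ¬both = both
both ∈ {T, both}.

Yes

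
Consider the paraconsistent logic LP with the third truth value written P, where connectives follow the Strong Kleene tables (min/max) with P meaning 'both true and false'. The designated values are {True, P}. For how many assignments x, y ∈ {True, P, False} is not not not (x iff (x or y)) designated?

Of the 9 assignments, 5 give a value in {True, P}.

5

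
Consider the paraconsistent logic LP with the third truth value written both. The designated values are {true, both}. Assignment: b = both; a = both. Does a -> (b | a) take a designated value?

Yes

b | a = both | both = both
a -> (b | a) = both -> both = both  [~both | both]
both ∈ {true, both}.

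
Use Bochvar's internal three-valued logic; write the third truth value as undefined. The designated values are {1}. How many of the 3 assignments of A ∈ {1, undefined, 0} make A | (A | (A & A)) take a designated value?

A=1: 1 ✓
A=undefined: undefined ·
A=0: 0 ·

1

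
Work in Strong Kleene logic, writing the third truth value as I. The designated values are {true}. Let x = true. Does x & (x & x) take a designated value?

x & x = true & true = true
x & (x & x) = true & true = true
true ∈ {true}.

Yes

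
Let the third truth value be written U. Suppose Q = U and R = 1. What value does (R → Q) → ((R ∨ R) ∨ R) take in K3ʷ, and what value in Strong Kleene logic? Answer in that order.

In K3ʷ: R → Q = 1 → U = U  [any arg is the third value ⇒ result is the third value]
R ∨ R = 1 ∨ 1 = 1
(R ∨ R) ∨ R = 1 ∨ 1 = 1
(R → Q) → ((R ∨ R) ∨ R) = U → 1 = U
In Strong Kleene logic: R → Q = 1 → U = U  [¬1 ∨ U]
R ∨ R = 1 ∨ 1 = 1
(R ∨ R) ∨ R = 1 ∨ 1 = 1
(R → Q) → ((R ∨ R) ∨ R) = U → 1 = 1
They differ because K3ʷ and Strong Kleene logic treat U differently under the binary connectives.

U; 1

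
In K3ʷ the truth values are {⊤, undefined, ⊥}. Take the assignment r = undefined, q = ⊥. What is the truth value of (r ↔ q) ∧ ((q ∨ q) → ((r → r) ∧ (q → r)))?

r ↔ q = undefined ↔ ⊥ = undefined
q ∨ q = ⊥ ∨ ⊥ = ⊥
r → r = undefined → undefined = undefined  [any arg is the third value ⇒ result is the third value]
q → r = ⊥ → undefined = undefined
(r → r) ∧ (q → r) = undefined ∧ undefined = undefined
(q ∨ q) → ((r → r) ∧ (q → r)) = ⊥ → undefined = undefined
(r ↔ q) ∧ ((q ∨ q) → ((r → r) ∧ (q → r))) = undefined ∧ undefined = undefined

undefined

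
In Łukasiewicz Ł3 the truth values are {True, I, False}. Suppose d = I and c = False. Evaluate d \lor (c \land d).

I

c \land d = False \land I = False
d \lor (c \land d) = I \lor False = I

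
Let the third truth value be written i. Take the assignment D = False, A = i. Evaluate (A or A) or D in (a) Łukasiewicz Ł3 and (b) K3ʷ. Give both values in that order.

i; i

In Łukasiewicz Ł3: A or A = i or i = i
(A or A) or D = i or False = i
In K3ʷ: A or A = i or i = i
(A or A) or D = i or False = i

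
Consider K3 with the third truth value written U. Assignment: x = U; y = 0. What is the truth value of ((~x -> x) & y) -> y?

~x = ~U = U
~x -> x = U -> U = U  [~U | U]
(~x -> x) & y = U & 0 = 0
((~x -> x) & y) -> y = 0 -> 0 = 1

1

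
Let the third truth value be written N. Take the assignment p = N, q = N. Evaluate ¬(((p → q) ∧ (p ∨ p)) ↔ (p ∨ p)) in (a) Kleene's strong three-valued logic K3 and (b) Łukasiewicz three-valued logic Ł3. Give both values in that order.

N; F

In Kleene's strong three-valued logic K3: p → q = N → N = N  [¬N ∨ N]
p ∨ p = N ∨ N = N
(p → q) ∧ (p ∨ p) = N ∧ N = N
p ∨ p = N ∨ N = N
((p → q) ∧ (p ∨ p)) ↔ (p ∨ p) = N ↔ N = N
¬(((p → q) ∧ (p ∨ p)) ↔ (p ∨ p)) = ¬N = N
In Łukasiewicz three-valued logic Ł3: p → q = N → N = T  [min(1, 1−½+½)]
p ∨ p = N ∨ N = N
(p → q) ∧ (p ∨ p) = T ∧ N = N
p ∨ p = N ∨ N = N
((p → q) ∧ (p ∨ p)) ↔ (p ∨ p) = N ↔ N = T
¬(((p → q) ∧ (p ∨ p)) ↔ (p ∨ p)) = ¬T = F
They differ because Kleene's strong three-valued logic K3 and Łukasiewicz three-valued logic Ł3 treat N differently under implication.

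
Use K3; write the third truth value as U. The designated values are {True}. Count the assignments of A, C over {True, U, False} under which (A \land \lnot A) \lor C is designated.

Designated under: (A=True, C=True); (A=U, C=True); (A=False, C=True).

3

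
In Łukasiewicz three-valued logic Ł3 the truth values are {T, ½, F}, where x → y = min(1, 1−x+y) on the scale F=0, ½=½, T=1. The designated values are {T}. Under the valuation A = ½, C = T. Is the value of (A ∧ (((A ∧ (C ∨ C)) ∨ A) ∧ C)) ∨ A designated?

C ∨ C = T ∨ T = T
A ∧ (C ∨ C) = ½ ∧ T = ½
(A ∧ (C ∨ C)) ∨ A = ½ ∨ ½ = ½
((A ∧ (C ∨ C)) ∨ A) ∧ C = ½ ∧ T = ½
A ∧ (((A ∧ (C ∨ C)) ∨ A) ∧ C) = ½ ∧ ½ = ½
(A ∧ (((A ∧ (C ∨ C)) ∨ A) ∧ C)) ∨ A = ½ ∨ ½ = ½
½ ∉ {T}.

No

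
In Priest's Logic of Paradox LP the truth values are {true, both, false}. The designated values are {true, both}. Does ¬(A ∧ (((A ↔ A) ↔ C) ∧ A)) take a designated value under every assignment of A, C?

No

Countermodel: A=true, C=true gives false, which is not designated.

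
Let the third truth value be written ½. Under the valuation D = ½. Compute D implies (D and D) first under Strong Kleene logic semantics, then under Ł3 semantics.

½; T

In Strong Kleene logic: D and D = ½ and ½ = ½
D implies (D and D) = ½ implies ½ = ½  [not ½ or ½]
In Ł3: D and D = ½ and ½ = ½
D implies (D and D) = ½ implies ½ = T  [min(1, 1−½+½)]
They differ because Strong Kleene logic and Ł3 treat ½ differently under implication.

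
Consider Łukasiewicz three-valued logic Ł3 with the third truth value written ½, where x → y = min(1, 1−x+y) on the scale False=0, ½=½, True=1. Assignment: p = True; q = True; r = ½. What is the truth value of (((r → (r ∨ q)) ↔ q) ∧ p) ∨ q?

True

r ∨ q = ½ ∨ True = True
r → (r ∨ q) = ½ → True = True  [min(1, 1−½+1)]
(r → (r ∨ q)) ↔ q = True ↔ True = True
((r → (r ∨ q)) ↔ q) ∧ p = True ∧ True = True
(((r → (r ∨ q)) ↔ q) ∧ p) ∨ q = True ∨ True = True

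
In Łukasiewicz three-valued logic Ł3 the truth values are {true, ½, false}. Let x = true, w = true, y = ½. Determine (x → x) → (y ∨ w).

x → x = true → true = true
y ∨ w = ½ ∨ true = true
(x → x) → (y ∨ w) = true → true = true

true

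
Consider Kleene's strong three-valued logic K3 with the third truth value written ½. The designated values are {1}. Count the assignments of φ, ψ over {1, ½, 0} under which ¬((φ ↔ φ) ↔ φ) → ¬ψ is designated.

Of the 9 assignments, 5 give a value in {1}.

5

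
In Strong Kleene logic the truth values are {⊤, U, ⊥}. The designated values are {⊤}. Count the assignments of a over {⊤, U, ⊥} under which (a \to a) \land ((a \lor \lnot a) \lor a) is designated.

2

a=⊤: ⊤ ✓
a=U: U ·
a=⊥: ⊤ ✓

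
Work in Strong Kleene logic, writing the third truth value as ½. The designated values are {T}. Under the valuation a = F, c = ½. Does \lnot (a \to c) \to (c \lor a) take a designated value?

Yes

a \to c = F \to ½ = T  [\lnot F \lor ½]
\lnot (a \to c) = \lnot T = F
c \lor a = ½ \lor F = ½
\lnot (a \to c) \to (c \lor a) = F \to ½ = T
T ∈ {T}.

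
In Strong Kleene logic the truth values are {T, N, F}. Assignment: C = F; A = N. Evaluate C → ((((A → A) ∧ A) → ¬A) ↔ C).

A → A = N → N = N  [¬N ∨ N]
(A → A) ∧ A = N ∧ N = N
¬A = ¬N = N
((A → A) ∧ A) → ¬A = N → N = N
(((A → A) ∧ A) → ¬A) ↔ C = N ↔ F = N
C → ((((A → A) ∧ A) → ¬A) ↔ C) = F → N = T

T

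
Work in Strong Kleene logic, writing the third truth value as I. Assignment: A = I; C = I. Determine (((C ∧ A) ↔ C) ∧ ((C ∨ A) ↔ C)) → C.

C ∧ A = I ∧ I = I
(C ∧ A) ↔ C = I ↔ I = I
C ∨ A = I ∨ I = I
(C ∨ A) ↔ C = I ↔ I = I
((C ∧ A) ↔ C) ∧ ((C ∨ A) ↔ C) = I ∧ I = I
(((C ∧ A) ↔ C) ∧ ((C ∨ A) ↔ C)) → C = I → I = I  [¬I ∨ I]

I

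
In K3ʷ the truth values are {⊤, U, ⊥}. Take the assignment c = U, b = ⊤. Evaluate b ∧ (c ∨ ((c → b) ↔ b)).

c → b = U → ⊤ = U  [any arg is the third value ⇒ result is the third value]
(c → b) ↔ b = U ↔ ⊤ = U
c ∨ ((c → b) ↔ b) = U ∨ U = U
b ∧ (c ∨ ((c → b) ↔ b)) = ⊤ ∧ U = U

U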